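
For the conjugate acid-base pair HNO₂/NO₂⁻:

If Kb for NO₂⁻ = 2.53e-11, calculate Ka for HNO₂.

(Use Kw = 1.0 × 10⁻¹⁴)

For a conjugate pair Ka × Kb = Kw, so Ka = Kw/Kb = 1.0 × 10⁻¹⁴ / 2.53e-11 = 3.95e-04.

K_a = 3.95e-04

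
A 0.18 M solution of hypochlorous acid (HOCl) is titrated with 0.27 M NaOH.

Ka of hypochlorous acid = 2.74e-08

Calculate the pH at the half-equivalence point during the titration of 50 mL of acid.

At half-equivalence [HA] = [A⁻], so Henderson-Hasselbalch gives pH = pKa = -log(2.74e-08) = 7.56.

pH = pKa = 7.56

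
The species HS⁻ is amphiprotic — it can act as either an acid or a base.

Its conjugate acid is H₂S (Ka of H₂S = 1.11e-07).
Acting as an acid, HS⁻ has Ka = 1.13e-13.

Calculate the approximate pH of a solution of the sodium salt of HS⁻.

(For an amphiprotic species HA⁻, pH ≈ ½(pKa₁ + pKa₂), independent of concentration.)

pKa₁ = -log(1.11e-07) = 6.95; pKa₂ = -log(1.13e-13) = 12.95. For an amphiprotic species, pH ≈ ½(pKa₁ + pKa₂) = ½(6.95 + 12.95) = 9.95.

pH = 9.95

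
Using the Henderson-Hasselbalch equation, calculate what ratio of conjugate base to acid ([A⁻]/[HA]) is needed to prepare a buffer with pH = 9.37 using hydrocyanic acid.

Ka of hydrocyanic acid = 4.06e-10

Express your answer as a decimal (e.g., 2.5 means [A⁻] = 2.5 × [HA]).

pKa = -log(4.06e-10) = 9.3915. pH = pKa + log([A⁻]/[HA]), so log([A⁻]/[HA]) = pH − pKa = 9.37 − 9.3915 = -0.0215. [A⁻]/[HA] = 10^(-0.0215) = 0.952

[A⁻]/[HA] = 0.952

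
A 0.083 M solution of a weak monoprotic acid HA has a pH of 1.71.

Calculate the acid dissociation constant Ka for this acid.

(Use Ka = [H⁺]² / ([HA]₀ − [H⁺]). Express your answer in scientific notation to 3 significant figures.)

[H⁺] = 10^(−pH) = 10^(−1.71) = 1.950e-02 M. For HA ⇌ H⁺ + A⁻, Ka = [H⁺][A⁻]/[HA] = [H⁺]² / ([HA]₀ − [H⁺]) = (1.950e-02)² / (0.083 − 1.950e-02) = 5.99e-03.

K_a = 5.99e-03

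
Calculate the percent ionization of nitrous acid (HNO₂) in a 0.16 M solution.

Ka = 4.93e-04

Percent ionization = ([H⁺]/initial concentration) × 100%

Using Ka equilibrium: x² + Ka×x - Ka×C = 0. Solving: [H⁺] = 8.6384e-03. Percent = (8.6384e-03/0.16) × 100

Percent ionization = 5.4%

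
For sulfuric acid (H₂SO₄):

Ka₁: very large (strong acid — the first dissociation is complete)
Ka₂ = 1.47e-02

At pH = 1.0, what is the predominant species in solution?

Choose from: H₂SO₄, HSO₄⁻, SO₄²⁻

The first dissociation is complete, so H₂SO₄ itself is never the predominant species in water; pKa₂ = -log(1.47e-02) = 1.83. For a polyprotic acid the predominant species crosses at each pKa: below pKa_n the protonated form dominates, above it the deprotonated form does. At pH = 1.0, the predominant species is HSO₄⁻.

HSO₄⁻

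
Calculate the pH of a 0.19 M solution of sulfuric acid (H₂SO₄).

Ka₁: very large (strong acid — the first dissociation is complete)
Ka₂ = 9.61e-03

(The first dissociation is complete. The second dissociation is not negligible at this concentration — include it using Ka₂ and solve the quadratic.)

First dissociation is complete: [H⁺]₀ = [HSO₄⁻]₀ = C = 0.19 M. Second dissociation HSO₄⁻ ⇌ H⁺ + SO₄²⁻: let x = [SO₄²⁻]. Ka₂ = (C + x)·x / (C − x) = 9.61e-03 → x² + (C + Ka₂)·x − Ka₂·C = 0 → x² + 0.19961·x − 1.826e-03 = 0. x = (−0.19961 + √(0.19961² + 4 × 1.826e-03)) / 2 = 8.7627e-03 M. [H⁺] = C + x = 0.19 + 8.7627e-03 = 1.9876e-01 M. pH = -log(1.9876e-01) = 0.70.

pH = 0.70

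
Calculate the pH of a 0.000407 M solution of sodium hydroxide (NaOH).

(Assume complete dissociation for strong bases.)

[OH⁻] = 0.000407 M for strong base. pOH = -log[OH⁻] = 3.39, pH = 14 - pOH

pH = 10.61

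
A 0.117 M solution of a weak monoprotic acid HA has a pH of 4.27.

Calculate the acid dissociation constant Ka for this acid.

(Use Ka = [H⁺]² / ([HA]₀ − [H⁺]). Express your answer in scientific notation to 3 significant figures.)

[H⁺] = 10^(−pH) = 10^(−4.27) = 5.370e-05 M. For HA ⇌ H⁺ + A⁻, Ka = [H⁺][A⁻]/[HA] = [H⁺]² / ([HA]₀ − [H⁺]) = (5.370e-05)² / (0.117 − 5.370e-05) = 2.47e-08.

K_a = 2.47e-08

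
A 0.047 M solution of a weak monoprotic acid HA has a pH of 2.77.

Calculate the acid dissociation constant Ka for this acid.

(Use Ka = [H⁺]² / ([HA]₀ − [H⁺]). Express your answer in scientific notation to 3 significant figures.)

[H⁺] = 10^(−pH) = 10^(−2.77) = 1.698e-03 M. For HA ⇌ H⁺ + A⁻, Ka = [H⁺][A⁻]/[HA] = [H⁺]² / ([HA]₀ − [H⁺]) = (1.698e-03)² / (0.047 − 1.698e-03) = 6.37e-05.

K_a = 6.37e-05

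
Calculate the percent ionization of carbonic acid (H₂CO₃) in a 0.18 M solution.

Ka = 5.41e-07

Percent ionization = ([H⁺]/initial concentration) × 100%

Using Ka equilibrium: x² + Ka×x - Ka×C = 0. Solving: [H⁺] = 3.1179e-04. Percent = (3.1179e-04/0.18) × 100

Percent ionization = 0.173%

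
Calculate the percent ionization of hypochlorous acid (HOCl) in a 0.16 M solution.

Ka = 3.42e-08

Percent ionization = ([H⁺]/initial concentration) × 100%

Using Ka equilibrium: x² + Ka×x - Ka×C = 0. Solving: [H⁺] = 7.3956e-05. Percent = (7.3956e-05/0.16) × 100

Percent ionization = 0.0462%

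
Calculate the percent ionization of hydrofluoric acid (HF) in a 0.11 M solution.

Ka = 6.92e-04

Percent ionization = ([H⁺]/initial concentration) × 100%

Using Ka equilibrium: x² + Ka×x - Ka×C = 0. Solving: [H⁺] = 8.3855e-03. Percent = (8.3855e-03/0.11) × 100

Percent ionization = 7.62%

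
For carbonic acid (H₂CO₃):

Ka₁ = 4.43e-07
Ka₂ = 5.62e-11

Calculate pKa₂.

pKa₂ = -log(Ka₂) = -log(5.62e-11) = 10.25.

pK_{a2} = 10.25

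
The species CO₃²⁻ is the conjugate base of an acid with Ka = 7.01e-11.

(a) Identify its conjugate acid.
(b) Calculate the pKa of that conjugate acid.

(a) The conjugate acid is formed by adding one H⁺ to CO₃²⁻, giving HCO₃⁻. (b) pKa = -log(Ka) = -log(7.01e-11) = 10.15.

Conjugate acid: HCO₃⁻; pK_a = 10.15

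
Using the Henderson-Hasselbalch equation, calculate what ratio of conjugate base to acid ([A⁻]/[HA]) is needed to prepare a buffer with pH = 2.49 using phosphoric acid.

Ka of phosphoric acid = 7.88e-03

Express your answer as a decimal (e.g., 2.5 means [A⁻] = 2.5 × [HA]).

pKa = -log(7.88e-03) = 2.1035. pH = pKa + log([A⁻]/[HA]), so log([A⁻]/[HA]) = pH − pKa = 2.49 − 2.1035 = 0.3865. [A⁻]/[HA] = 10^(0.3865) = 2.44

[A⁻]/[HA] = 2.44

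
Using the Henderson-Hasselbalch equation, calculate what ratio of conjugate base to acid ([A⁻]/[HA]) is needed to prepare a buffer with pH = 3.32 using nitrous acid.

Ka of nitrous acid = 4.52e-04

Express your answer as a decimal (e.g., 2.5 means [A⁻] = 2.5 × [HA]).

pKa = -log(4.52e-04) = 3.3449. pH = pKa + log([A⁻]/[HA]), so log([A⁻]/[HA]) = pH − pKa = 3.32 − 3.3449 = -0.0249. [A⁻]/[HA] = 10^(-0.0249) = 0.944

[A⁻]/[HA] = 0.944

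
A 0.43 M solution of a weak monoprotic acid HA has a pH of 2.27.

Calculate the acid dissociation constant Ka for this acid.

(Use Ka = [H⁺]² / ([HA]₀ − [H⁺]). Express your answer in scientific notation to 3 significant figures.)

[H⁺] = 10^(−pH) = 10^(−2.27) = 5.370e-03 M. For HA ⇌ H⁺ + A⁻, Ka = [H⁺][A⁻]/[HA] = [H⁺]² / ([HA]₀ − [H⁺]) = (5.370e-03)² / (0.43 − 5.370e-03) = 6.79e-05.

K_a = 6.79e-05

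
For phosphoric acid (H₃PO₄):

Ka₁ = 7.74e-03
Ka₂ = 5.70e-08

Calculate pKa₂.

pKa₂ = -log(Ka₂) = -log(5.70e-08) = 7.24.

pK_{a2} = 7.24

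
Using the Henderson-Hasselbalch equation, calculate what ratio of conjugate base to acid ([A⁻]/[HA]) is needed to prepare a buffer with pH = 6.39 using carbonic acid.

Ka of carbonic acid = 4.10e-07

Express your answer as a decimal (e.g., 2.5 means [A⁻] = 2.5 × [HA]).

pKa = -log(4.10e-07) = 6.3872. pH = pKa + log([A⁻]/[HA]), so log([A⁻]/[HA]) = pH − pKa = 6.39 − 6.3872 = 0.0028. [A⁻]/[HA] = 10^(0.0028) = 1.01

[A⁻]/[HA] = 1.01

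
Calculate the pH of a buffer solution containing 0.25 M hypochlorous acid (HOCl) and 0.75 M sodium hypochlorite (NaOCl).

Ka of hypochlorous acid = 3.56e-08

pKa = -log(3.56e-08) = 7.45. pH = pKa + log([A⁻]/[HA]) = 7.45 + log(0.75/0.25)

pH = 7.93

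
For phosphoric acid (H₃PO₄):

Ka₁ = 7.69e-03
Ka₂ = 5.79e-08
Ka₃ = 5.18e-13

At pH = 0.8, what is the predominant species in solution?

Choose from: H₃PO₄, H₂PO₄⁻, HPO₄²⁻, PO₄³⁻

pKa₁ = 2.11, pKa₂ = 7.24, pKa₃ = 12.29. For a polyprotic acid the predominant species crosses at each pKa: below pKa_n the protonated form dominates, above it the deprotonated form does. At pH = 0.8, the predominant species is H₃PO₄.

H₃PO₄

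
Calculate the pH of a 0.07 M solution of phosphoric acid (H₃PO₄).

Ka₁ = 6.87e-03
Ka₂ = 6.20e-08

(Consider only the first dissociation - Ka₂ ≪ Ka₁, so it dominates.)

First dissociation dominates. From Ka₁ = [H⁺][HA⁻]/[H₂A], x² + Ka₁·x − Ka₁·C = 0 with C = 0.07 M and Ka₁ = 6.87e-03. Solving: [H⁺] = (−Ka₁ + √(Ka₁² + 4·Ka₁·C)) / 2 = 1.8762e-02 M. pH = -log(1.8762e-02) = 1.73.

pH = 1.73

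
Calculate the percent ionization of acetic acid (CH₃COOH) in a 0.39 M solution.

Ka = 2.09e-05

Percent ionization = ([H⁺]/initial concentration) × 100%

Using Ka equilibrium: x² + Ka×x - Ka×C = 0. Solving: [H⁺] = 2.8446e-03. Percent = (2.8446e-03/0.39) × 100

Percent ionization = 0.729%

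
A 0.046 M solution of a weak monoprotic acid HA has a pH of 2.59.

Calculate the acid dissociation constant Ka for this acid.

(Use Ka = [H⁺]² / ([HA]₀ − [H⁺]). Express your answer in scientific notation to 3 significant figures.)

[H⁺] = 10^(−pH) = 10^(−2.59) = 2.570e-03 M. For HA ⇌ H⁺ + A⁻, Ka = [H⁺][A⁻]/[HA] = [H⁺]² / ([HA]₀ − [H⁺]) = (2.570e-03)² / (0.046 − 2.570e-03) = 1.52e-04.

K_a = 1.52e-04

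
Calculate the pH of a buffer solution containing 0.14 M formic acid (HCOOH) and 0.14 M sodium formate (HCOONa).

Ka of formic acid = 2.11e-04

pKa = -log(2.11e-04) = 3.68. pH = pKa + log([A⁻]/[HA]) = 3.68 + log(0.14/0.14)

pH = 3.68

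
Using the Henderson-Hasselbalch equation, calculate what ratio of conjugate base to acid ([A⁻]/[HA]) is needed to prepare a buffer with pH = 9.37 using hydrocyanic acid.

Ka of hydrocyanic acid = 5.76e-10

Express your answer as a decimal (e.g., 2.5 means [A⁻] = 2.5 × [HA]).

pKa = -log(5.76e-10) = 9.2396. pH = pKa + log([A⁻]/[HA]), so log([A⁻]/[HA]) = pH − pKa = 9.37 − 9.2396 = 0.1304. [A⁻]/[HA] = 10^(0.1304) = 1.35

[A⁻]/[HA] = 1.35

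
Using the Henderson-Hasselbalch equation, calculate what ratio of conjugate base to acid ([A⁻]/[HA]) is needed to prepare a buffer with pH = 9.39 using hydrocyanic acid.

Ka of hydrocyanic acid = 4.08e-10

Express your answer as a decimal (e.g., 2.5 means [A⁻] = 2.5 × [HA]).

pKa = -log(4.08e-10) = 9.3893. pH = pKa + log([A⁻]/[HA]), so log([A⁻]/[HA]) = pH − pKa = 9.39 − 9.3893 = 0.0007. [A⁻]/[HA] = 10^(0.0007) = 1.00

[A⁻]/[HA] = 1.00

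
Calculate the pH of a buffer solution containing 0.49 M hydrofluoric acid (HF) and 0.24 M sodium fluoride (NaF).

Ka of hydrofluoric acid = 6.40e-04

pKa = -log(6.40e-04) = 3.19. pH = pKa + log([A⁻]/[HA]) = 3.19 + log(0.24/0.49)

pH = 2.88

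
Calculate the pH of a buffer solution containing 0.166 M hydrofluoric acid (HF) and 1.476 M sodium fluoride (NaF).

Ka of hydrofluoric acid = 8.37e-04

pKa = -log(8.37e-04) = 3.08. pH = pKa + log([A⁻]/[HA]) = 3.08 + log(1.476/0.166)

pH = 4.03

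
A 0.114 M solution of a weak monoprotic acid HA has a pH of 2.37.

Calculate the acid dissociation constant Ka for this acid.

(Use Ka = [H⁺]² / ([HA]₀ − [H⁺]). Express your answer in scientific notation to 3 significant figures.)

[H⁺] = 10^(−pH) = 10^(−2.37) = 4.266e-03 M. For HA ⇌ H⁺ + A⁻, Ka = [H⁺][A⁻]/[HA] = [H⁺]² / ([HA]₀ − [H⁺]) = (4.266e-03)² / (0.114 − 4.266e-03) = 1.66e-04.

K_a = 1.66e-04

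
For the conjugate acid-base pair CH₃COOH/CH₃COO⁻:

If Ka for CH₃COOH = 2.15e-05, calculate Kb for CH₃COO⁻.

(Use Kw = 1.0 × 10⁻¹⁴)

For a conjugate pair Ka × Kb = Kw, so Kb = Kw/Ka = 1.0 × 10⁻¹⁴ / 2.15e-05 = 4.65e-10.

K_b = 4.65e-10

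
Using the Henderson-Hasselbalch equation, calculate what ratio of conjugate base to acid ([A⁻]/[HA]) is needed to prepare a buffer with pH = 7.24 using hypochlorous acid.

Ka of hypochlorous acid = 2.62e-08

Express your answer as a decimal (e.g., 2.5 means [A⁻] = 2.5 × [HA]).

pKa = -log(2.62e-08) = 7.5817. pH = pKa + log([A⁻]/[HA]), so log([A⁻]/[HA]) = pH − pKa = 7.24 − 7.5817 = -0.3417. [A⁻]/[HA] = 10^(-0.3417) = 0.455

[A⁻]/[HA] = 0.455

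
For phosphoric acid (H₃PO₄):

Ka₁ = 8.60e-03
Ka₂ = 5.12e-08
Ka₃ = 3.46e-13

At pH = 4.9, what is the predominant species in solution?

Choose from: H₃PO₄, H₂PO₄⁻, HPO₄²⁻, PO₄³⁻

pKa₁ = 2.07, pKa₂ = 7.29, pKa₃ = 12.46. For a polyprotic acid the predominant species crosses at each pKa: below pKa_n the protonated form dominates, above it the deprotonated form does. At pH = 4.9, the predominant species is H₂PO₄⁻.

H₂PO₄⁻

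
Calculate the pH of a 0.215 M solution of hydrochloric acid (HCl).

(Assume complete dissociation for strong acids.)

[H⁺] = 0.215 M for strong acid. pH = -log[H⁺] = -log(0.215)

pH = 0.67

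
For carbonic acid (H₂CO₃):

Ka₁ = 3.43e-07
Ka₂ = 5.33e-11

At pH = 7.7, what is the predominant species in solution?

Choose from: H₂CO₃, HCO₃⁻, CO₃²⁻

pKa₁ = 6.46, pKa₂ = 10.27. For a polyprotic acid the predominant species crosses at each pKa: below pKa_n the protonated form dominates, above it the deprotonated form does. At pH = 7.7, the predominant species is HCO₃⁻.

HCO₃⁻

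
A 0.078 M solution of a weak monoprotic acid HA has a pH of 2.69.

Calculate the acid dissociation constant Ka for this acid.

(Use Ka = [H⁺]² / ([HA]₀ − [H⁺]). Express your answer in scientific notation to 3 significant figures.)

[H⁺] = 10^(−pH) = 10^(−2.69) = 2.042e-03 M. For HA ⇌ H⁺ + A⁻, Ka = [H⁺][A⁻]/[HA] = [H⁺]² / ([HA]₀ − [H⁺]) = (2.042e-03)² / (0.078 − 2.042e-03) = 5.49e-05.

K_a = 5.49e-05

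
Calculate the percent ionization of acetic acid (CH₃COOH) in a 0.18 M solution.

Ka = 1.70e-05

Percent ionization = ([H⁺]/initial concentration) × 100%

Using Ka equilibrium: x² + Ka×x - Ka×C = 0. Solving: [H⁺] = 1.7408e-03. Percent = (1.7408e-03/0.18) × 100

Percent ionization = 0.967%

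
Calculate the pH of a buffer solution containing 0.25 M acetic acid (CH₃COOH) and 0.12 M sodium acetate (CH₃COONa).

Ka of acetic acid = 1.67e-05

pKa = -log(1.67e-05) = 4.78. pH = pKa + log([A⁻]/[HA]) = 4.78 + log(0.12/0.25)

pH = 4.46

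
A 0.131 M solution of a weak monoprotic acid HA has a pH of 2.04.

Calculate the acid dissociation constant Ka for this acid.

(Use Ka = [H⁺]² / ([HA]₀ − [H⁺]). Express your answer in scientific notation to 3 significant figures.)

[H⁺] = 10^(−pH) = 10^(−2.04) = 9.120e-03 M. For HA ⇌ H⁺ + A⁻, Ka = [H⁺][A⁻]/[HA] = [H⁺]² / ([HA]₀ − [H⁺]) = (9.120e-03)² / (0.131 − 9.120e-03) = 6.82e-04.

K_a = 6.82e-04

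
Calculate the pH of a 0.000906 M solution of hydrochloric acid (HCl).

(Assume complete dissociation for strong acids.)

[H⁺] = 0.000906 M for strong acid. pH = -log[H⁺] = -log(0.000906)

pH = 3.04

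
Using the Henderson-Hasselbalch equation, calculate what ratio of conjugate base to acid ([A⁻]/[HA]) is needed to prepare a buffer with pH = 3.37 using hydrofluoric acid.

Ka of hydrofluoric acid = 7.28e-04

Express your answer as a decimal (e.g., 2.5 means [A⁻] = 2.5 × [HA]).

pKa = -log(7.28e-04) = 3.1379. pH = pKa + log([A⁻]/[HA]), so log([A⁻]/[HA]) = pH − pKa = 3.37 − 3.1379 = 0.2321. [A⁻]/[HA] = 10^(0.2321) = 1.71

[A⁻]/[HA] = 1.71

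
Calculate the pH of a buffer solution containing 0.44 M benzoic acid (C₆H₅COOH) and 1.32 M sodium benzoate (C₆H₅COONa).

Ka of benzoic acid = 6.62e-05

pKa = -log(6.62e-05) = 4.18. pH = pKa + log([A⁻]/[HA]) = 4.18 + log(1.32/0.44)

pH = 4.66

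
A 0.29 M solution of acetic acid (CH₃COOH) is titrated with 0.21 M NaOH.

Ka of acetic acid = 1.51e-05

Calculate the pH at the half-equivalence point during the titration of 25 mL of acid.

At half-equivalence [HA] = [A⁻], so Henderson-Hasselbalch gives pH = pKa = -log(1.51e-05) = 4.82.

pH = pKa = 4.82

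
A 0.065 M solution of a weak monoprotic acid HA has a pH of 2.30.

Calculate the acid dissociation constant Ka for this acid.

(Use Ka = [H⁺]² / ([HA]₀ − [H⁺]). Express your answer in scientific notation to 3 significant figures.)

[H⁺] = 10^(−pH) = 10^(−2.30) = 5.012e-03 M. For HA ⇌ H⁺ + A⁻, Ka = [H⁺][A⁻]/[HA] = [H⁺]² / ([HA]₀ − [H⁺]) = (5.012e-03)² / (0.065 − 5.012e-03) = 4.19e-04.

K_a = 4.19e-04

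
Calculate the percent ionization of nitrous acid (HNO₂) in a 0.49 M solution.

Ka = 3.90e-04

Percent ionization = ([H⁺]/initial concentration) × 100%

Using Ka equilibrium: x² + Ka×x - Ka×C = 0. Solving: [H⁺] = 1.3630e-02. Percent = (1.3630e-02/0.49) × 100

Percent ionization = 2.78%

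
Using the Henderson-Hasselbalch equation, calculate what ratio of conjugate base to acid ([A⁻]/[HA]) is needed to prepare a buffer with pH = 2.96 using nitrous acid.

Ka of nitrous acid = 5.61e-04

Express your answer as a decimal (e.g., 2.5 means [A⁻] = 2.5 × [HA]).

pKa = -log(5.61e-04) = 3.2510. pH = pKa + log([A⁻]/[HA]), so log([A⁻]/[HA]) = pH − pKa = 2.96 − 3.2510 = -0.2910. [A⁻]/[HA] = 10^(-0.2910) = 0.512

[A⁻]/[HA] = 0.512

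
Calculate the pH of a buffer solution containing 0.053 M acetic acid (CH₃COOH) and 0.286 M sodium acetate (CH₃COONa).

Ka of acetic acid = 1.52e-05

pKa = -log(1.52e-05) = 4.82. pH = pKa + log([A⁻]/[HA]) = 4.82 + log(0.286/0.053)

pH = 5.55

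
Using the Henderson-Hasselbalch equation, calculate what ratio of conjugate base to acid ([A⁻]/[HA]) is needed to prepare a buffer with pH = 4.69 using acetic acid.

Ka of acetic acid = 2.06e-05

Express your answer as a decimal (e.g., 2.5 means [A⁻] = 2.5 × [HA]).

pKa = -log(2.06e-05) = 4.6861. pH = pKa + log([A⁻]/[HA]), so log([A⁻]/[HA]) = pH − pKa = 4.69 − 4.6861 = 0.0039. [A⁻]/[HA] = 10^(0.0039) = 1.01

[A⁻]/[HA] = 1.01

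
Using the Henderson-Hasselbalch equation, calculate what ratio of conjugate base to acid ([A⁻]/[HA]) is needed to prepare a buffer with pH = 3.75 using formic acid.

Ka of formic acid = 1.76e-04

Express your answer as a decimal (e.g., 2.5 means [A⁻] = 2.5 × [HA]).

pKa = -log(1.76e-04) = 3.7545. pH = pKa + log([A⁻]/[HA]), so log([A⁻]/[HA]) = pH − pKa = 3.75 − 3.7545 = -0.0045. [A⁻]/[HA] = 10^(-0.0045) = 0.990

[A⁻]/[HA] = 0.990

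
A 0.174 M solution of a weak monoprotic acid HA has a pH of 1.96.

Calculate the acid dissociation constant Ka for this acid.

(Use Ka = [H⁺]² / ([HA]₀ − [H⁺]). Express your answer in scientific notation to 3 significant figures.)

[H⁺] = 10^(−pH) = 10^(−1.96) = 1.096e-02 M. For HA ⇌ H⁺ + A⁻, Ka = [H⁺][A⁻]/[HA] = [H⁺]² / ([HA]₀ − [H⁺]) = (1.096e-02)² / (0.174 − 1.096e-02) = 7.37e-04.

K_a = 7.37e-04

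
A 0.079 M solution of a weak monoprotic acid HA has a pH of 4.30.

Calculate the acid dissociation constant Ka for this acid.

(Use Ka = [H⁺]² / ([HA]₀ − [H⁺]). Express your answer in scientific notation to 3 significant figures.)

[H⁺] = 10^(−pH) = 10^(−4.30) = 5.012e-05 M. For HA ⇌ H⁺ + A⁻, Ka = [H⁺][A⁻]/[HA] = [H⁺]² / ([HA]₀ − [H⁺]) = (5.012e-05)² / (0.079 − 5.012e-05) = 3.18e-08.

K_a = 3.18e-08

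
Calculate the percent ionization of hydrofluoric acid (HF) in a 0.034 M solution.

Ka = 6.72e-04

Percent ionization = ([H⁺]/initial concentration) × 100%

Using Ka equilibrium: x² + Ka×x - Ka×C = 0. Solving: [H⁺] = 4.4558e-03. Percent = (4.4558e-03/0.034) × 100

Percent ionization = 13.1%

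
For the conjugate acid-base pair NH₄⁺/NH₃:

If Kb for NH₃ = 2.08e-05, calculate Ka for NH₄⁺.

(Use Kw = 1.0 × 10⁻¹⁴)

For a conjugate pair Ka × Kb = Kw, so Ka = Kw/Kb = 1.0 × 10⁻¹⁴ / 2.08e-05 = 4.81e-10.

K_a = 4.81e-10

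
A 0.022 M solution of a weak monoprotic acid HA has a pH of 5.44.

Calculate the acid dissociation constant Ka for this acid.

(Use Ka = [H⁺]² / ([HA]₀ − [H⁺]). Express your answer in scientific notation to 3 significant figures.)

[H⁺] = 10^(−pH) = 10^(−5.44) = 3.631e-06 M. For HA ⇌ H⁺ + A⁻, Ka = [H⁺][A⁻]/[HA] = [H⁺]² / ([HA]₀ − [H⁺]) = (3.631e-06)² / (0.022 − 3.631e-06) = 5.99e-10.

K_a = 5.99e-10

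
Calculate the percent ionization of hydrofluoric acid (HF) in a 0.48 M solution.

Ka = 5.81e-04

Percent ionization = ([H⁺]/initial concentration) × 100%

Using Ka equilibrium: x² + Ka×x - Ka×C = 0. Solving: [H⁺] = 1.6412e-02. Percent = (1.6412e-02/0.48) × 100

Percent ionization = 3.42%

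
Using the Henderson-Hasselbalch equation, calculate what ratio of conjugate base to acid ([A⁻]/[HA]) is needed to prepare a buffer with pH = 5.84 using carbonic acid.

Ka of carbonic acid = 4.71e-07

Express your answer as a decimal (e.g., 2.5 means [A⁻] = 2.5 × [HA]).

pKa = -log(4.71e-07) = 6.3270. pH = pKa + log([A⁻]/[HA]), so log([A⁻]/[HA]) = pH − pKa = 5.84 − 6.3270 = -0.4870. [A⁻]/[HA] = 10^(-0.4870) = 0.326

[A⁻]/[HA] = 0.326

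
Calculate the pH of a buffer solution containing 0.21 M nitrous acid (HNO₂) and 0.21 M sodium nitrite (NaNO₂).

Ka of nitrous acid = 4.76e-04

pKa = -log(4.76e-04) = 3.32. pH = pKa + log([A⁻]/[HA]) = 3.32 + log(0.21/0.21)

pH = 3.32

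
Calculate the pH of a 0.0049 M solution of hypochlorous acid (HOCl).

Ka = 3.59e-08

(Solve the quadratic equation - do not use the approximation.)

x² + Ka×x - Ka×C = 0. Using quadratic formula: [H⁺] = 1.3245e-05

pH = 4.88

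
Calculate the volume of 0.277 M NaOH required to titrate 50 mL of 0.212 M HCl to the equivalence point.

At equivalence: moles acid = moles base. moles HCl = 0.212 × 50/1000 = 0.0106 mol. V_base = moles / 0.277 × 1000 = 38.3 mL.

V_{base} = 38.3 mL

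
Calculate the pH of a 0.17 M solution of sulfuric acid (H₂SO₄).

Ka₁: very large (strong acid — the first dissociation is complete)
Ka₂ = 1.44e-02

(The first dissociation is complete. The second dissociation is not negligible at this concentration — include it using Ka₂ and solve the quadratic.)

First dissociation is complete: [H⁺]₀ = [HSO₄⁻]₀ = C = 0.17 M. Second dissociation HSO₄⁻ ⇌ H⁺ + SO₄²⁻: let x = [SO₄²⁻]. Ka₂ = (C + x)·x / (C − x) = 1.44e-02 → x² + (C + Ka₂)·x − Ka₂·C = 0 → x² + 0.18440·x − 2.448e-03 = 0. x = (−0.18440 + √(0.18440² + 4 × 2.448e-03)) / 2 = 1.2437e-02 M. [H⁺] = C + x = 0.17 + 1.2437e-02 = 1.8244e-01 M. pH = -log(1.8244e-01) = 0.74.

pH = 0.74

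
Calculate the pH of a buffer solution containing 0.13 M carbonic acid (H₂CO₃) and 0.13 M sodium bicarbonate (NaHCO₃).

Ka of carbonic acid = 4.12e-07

pKa = -log(4.12e-07) = 6.39. pH = pKa + log([A⁻]/[HA]) = 6.39 + log(0.13/0.13)

pH = 6.39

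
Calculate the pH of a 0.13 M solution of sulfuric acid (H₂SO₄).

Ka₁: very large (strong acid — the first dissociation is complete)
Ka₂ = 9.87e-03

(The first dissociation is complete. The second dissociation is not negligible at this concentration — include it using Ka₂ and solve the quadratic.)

First dissociation is complete: [H⁺]₀ = [HSO₄⁻]₀ = C = 0.13 M. Second dissociation HSO₄⁻ ⇌ H⁺ + SO₄²⁻: let x = [SO₄²⁻]. Ka₂ = (C + x)·x / (C − x) = 9.87e-03 → x² + (C + Ka₂)·x − Ka₂·C = 0 → x² + 0.13987·x − 1.283e-03 = 0. x = (−0.13987 + √(0.13987² + 4 × 1.283e-03)) / 2 = 8.6398e-03 M. [H⁺] = C + x = 0.13 + 8.6398e-03 = 1.3864e-01 M. pH = -log(1.3864e-01) = 0.86.

pH = 0.86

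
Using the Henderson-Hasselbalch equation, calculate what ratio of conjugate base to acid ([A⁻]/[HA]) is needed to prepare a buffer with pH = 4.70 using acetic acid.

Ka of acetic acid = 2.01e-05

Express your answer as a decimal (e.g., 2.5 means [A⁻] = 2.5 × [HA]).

pKa = -log(2.01e-05) = 4.6968. pH = pKa + log([A⁻]/[HA]), so log([A⁻]/[HA]) = pH − pKa = 4.70 − 4.6968 = 0.0032. [A⁻]/[HA] = 10^(0.0032) = 1.01

[A⁻]/[HA] = 1.01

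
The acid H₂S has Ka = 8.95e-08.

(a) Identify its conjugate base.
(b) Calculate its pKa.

(a) The conjugate base is formed by removing one H⁺ from H₂S, giving HS⁻. (b) pKa = -log(Ka) = -log(8.95e-08) = 7.05.

Conjugate base: HS⁻; pK_a = 7.05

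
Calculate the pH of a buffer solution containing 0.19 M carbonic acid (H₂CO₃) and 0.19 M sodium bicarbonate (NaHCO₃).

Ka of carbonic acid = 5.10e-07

pKa = -log(5.10e-07) = 6.29. pH = pKa + log([A⁻]/[HA]) = 6.29 + log(0.19/0.19)

pH = 6.29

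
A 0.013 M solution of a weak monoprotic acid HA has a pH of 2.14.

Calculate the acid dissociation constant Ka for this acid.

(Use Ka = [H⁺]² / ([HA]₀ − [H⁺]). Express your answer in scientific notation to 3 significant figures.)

[H⁺] = 10^(−pH) = 10^(−2.14) = 7.244e-03 M. For HA ⇌ H⁺ + A⁻, Ka = [H⁺][A⁻]/[HA] = [H⁺]² / ([HA]₀ − [H⁺]) = (7.244e-03)² / (0.013 − 7.244e-03) = 9.12e-03.

K_a = 9.12e-03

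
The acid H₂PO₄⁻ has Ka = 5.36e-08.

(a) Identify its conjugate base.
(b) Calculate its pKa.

(a) The conjugate base is formed by removing one H⁺ from H₂PO₄⁻, giving HPO₄²⁻. (b) pKa = -log(Ka) = -log(5.36e-08) = 7.27.

Conjugate base: HPO₄²⁻; pK_a = 7.27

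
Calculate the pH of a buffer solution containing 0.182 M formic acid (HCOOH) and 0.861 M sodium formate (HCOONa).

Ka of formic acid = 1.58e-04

pKa = -log(1.58e-04) = 3.80. pH = pKa + log([A⁻]/[HA]) = 3.80 + log(0.861/0.182)

pH = 4.48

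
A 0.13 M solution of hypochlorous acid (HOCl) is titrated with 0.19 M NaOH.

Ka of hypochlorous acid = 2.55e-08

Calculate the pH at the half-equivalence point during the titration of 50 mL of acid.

At half-equivalence [HA] = [A⁻], so Henderson-Hasselbalch gives pH = pKa = -log(2.55e-08) = 7.59.

pH = pKa = 7.59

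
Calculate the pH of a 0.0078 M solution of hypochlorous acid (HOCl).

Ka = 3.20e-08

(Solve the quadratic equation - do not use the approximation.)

x² + Ka×x - Ka×C = 0. Using quadratic formula: [H⁺] = 1.5783e-05

pH = 4.80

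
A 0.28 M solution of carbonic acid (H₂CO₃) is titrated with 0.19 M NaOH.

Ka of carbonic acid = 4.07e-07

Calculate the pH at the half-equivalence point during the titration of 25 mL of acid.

At half-equivalence [HA] = [A⁻], so Henderson-Hasselbalch gives pH = pKa = -log(4.07e-07) = 6.39.

pH = pKa = 6.39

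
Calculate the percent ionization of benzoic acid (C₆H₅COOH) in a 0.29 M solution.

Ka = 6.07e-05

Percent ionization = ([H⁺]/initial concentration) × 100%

Using Ka equilibrium: x² + Ka×x - Ka×C = 0. Solving: [H⁺] = 4.1654e-03. Percent = (4.1654e-03/0.29) × 100

Percent ionization = 1.44%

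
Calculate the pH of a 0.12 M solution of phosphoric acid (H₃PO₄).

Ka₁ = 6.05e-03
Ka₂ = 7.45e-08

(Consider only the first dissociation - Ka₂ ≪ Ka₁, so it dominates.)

First dissociation dominates. From Ka₁ = [H⁺][HA⁻]/[H₂A], x² + Ka₁·x − Ka₁·C = 0 with C = 0.12 M and Ka₁ = 6.05e-03. Solving: [H⁺] = (−Ka₁ + √(Ka₁² + 4·Ka₁·C)) / 2 = 2.4089e-02 M. pH = -log(2.4089e-02) = 1.62.

pH = 1.62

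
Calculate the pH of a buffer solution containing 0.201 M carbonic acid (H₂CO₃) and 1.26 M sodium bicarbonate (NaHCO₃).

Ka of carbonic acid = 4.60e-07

pKa = -log(4.60e-07) = 6.34. pH = pKa + log([A⁻]/[HA]) = 6.34 + log(1.26/0.201)

pH = 7.13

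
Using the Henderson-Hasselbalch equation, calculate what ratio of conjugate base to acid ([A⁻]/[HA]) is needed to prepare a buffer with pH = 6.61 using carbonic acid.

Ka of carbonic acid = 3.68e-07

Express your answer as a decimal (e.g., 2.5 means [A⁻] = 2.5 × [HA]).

pKa = -log(3.68e-07) = 6.4342. pH = pKa + log([A⁻]/[HA]), so log([A⁻]/[HA]) = pH − pKa = 6.61 − 6.4342 = 0.1758. [A⁻]/[HA] = 10^(0.1758) = 1.50

[A⁻]/[HA] = 1.50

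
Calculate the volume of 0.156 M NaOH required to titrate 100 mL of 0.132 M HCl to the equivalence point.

At equivalence: moles acid = moles base. moles HCl = 0.132 × 100/1000 = 0.0132 mol. V_base = moles / 0.156 × 1000 = 84.6 mL.

V_{base} = 84.6 mL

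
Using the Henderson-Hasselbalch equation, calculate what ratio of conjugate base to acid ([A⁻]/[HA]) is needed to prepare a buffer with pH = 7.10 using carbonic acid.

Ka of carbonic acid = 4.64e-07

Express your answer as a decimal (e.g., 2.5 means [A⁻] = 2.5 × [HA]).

pKa = -log(4.64e-07) = 6.3335. pH = pKa + log([A⁻]/[HA]), so log([A⁻]/[HA]) = pH − pKa = 7.10 − 6.3335 = 0.7665. [A⁻]/[HA] = 10^(0.7665) = 5.84

[A⁻]/[HA] = 5.84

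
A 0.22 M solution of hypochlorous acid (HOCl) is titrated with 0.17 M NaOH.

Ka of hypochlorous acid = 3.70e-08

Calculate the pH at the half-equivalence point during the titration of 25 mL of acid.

At half-equivalence [HA] = [A⁻], so Henderson-Hasselbalch gives pH = pKa = -log(3.70e-08) = 7.43.

pH = pKa = 7.43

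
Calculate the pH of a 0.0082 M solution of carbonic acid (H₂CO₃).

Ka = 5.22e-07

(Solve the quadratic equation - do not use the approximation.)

x² + Ka×x - Ka×C = 0. Using quadratic formula: [H⁺] = 6.5164e-05

pH = 4.19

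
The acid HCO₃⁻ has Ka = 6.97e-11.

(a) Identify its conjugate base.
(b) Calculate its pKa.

(a) The conjugate base is formed by removing one H⁺ from HCO₃⁻, giving CO₃²⁻. (b) pKa = -log(Ka) = -log(6.97e-11) = 10.16.

Conjugate base: CO₃²⁻; pK_a = 10.16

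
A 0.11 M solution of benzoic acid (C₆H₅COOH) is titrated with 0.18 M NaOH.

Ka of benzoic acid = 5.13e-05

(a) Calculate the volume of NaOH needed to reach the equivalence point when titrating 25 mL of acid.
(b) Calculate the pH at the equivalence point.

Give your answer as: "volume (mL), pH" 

moles acid = 0.11 × 25/1000 = 0.00275 mol; V_base = moles/0.18 × 1000 = 15.3 mL. At equivalence only the conjugate base is present: [A⁻] = 0.00275/0.040 = 6.8276e-02 M. Kb = Kw/Ka = 1.95e-10; [OH⁻] = √(Kb × [A⁻]) = 3.6482e-06; pOH = 5.44; pH = 14 - pOH = 8.56.

V = 15.3 mL, pH = 8.56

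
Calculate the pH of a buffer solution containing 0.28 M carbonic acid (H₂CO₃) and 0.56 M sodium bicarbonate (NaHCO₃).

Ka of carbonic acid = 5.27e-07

pKa = -log(5.27e-07) = 6.28. pH = pKa + log([A⁻]/[HA]) = 6.28 + log(0.56/0.28)

pH = 6.58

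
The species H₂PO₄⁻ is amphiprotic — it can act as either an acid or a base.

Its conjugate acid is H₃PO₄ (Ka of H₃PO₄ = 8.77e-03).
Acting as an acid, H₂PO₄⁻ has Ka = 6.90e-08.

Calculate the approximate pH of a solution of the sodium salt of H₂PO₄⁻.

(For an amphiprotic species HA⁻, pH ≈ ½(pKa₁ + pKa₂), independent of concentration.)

pKa₁ = -log(8.77e-03) = 2.06; pKa₂ = -log(6.90e-08) = 7.16. For an amphiprotic species, pH ≈ ½(pKa₁ + pKa₂) = ½(2.06 + 7.16) = 4.61.

pH = 4.61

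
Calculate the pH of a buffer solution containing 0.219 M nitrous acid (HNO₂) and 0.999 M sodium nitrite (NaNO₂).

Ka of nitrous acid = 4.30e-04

pKa = -log(4.30e-04) = 3.37. pH = pKa + log([A⁻]/[HA]) = 3.37 + log(0.999/0.219)

pH = 4.03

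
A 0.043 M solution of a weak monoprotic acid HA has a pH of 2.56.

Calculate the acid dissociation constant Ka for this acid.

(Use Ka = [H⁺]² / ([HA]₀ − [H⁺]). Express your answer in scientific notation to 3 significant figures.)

[H⁺] = 10^(−pH) = 10^(−2.56) = 2.754e-03 M. For HA ⇌ H⁺ + A⁻, Ka = [H⁺][A⁻]/[HA] = [H⁺]² / ([HA]₀ − [H⁺]) = (2.754e-03)² / (0.043 − 2.754e-03) = 1.88e-04.

K_a = 1.88e-04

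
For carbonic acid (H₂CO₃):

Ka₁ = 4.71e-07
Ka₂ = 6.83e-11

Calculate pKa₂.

pKa₂ = -log(Ka₂) = -log(6.83e-11) = 10.17.

pK_{a2} = 10.17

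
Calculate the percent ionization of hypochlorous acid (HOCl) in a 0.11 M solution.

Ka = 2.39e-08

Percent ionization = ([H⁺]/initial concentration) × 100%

Using Ka equilibrium: x² + Ka×x - Ka×C = 0. Solving: [H⁺] = 5.1262e-05. Percent = (5.1262e-05/0.11) × 100

Percent ionization = 0.0466%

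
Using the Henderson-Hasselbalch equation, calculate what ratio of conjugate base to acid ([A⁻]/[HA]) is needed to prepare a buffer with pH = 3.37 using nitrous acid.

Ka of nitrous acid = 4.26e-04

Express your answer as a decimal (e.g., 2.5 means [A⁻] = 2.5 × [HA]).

pKa = -log(4.26e-04) = 3.3706. pH = pKa + log([A⁻]/[HA]), so log([A⁻]/[HA]) = pH − pKa = 3.37 − 3.3706 = -0.0006. [A⁻]/[HA] = 10^(-0.0006) = 0.999

[A⁻]/[HA] = 0.999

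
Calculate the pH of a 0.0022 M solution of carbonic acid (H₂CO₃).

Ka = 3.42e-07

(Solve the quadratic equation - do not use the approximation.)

x² + Ka×x - Ka×C = 0. Using quadratic formula: [H⁺] = 2.7259e-05

pH = 4.56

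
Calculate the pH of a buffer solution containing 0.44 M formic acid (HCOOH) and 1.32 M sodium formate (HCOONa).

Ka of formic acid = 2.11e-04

pKa = -log(2.11e-04) = 3.68. pH = pKa + log([A⁻]/[HA]) = 3.68 + log(1.32/0.44)

pH = 4.15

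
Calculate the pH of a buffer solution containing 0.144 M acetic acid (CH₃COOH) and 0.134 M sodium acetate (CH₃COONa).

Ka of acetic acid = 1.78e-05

pKa = -log(1.78e-05) = 4.75. pH = pKa + log([A⁻]/[HA]) = 4.75 + log(0.134/0.144)

pH = 4.72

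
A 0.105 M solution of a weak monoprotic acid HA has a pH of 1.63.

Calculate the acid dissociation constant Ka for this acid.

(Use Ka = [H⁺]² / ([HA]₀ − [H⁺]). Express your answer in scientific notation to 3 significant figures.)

[H⁺] = 10^(−pH) = 10^(−1.63) = 2.344e-02 M. For HA ⇌ H⁺ + A⁻, Ka = [H⁺][A⁻]/[HA] = [H⁺]² / ([HA]₀ − [H⁺]) = (2.344e-02)² / (0.105 − 2.344e-02) = 6.74e-03.

K_a = 6.74e-03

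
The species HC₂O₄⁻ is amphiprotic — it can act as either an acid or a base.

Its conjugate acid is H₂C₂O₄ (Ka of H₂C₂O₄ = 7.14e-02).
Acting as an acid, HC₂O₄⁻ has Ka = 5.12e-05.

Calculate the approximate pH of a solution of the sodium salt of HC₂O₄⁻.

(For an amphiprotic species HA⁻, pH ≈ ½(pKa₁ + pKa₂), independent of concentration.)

pKa₁ = -log(7.14e-02) = 1.15; pKa₂ = -log(5.12e-05) = 4.29. For an amphiprotic species, pH ≈ ½(pKa₁ + pKa₂) = ½(1.15 + 4.29) = 2.72.

pH = 2.72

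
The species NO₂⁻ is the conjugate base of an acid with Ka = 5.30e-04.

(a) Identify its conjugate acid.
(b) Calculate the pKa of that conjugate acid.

(a) The conjugate acid is formed by adding one H⁺ to NO₂⁻, giving HNO₂. (b) pKa = -log(Ka) = -log(5.30e-04) = 3.28.

Conjugate acid: HNO₂; pK_a = 3.28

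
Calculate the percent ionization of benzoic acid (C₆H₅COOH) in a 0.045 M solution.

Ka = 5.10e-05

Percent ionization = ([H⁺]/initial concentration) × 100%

Using Ka equilibrium: x² + Ka×x - Ka×C = 0. Solving: [H⁺] = 1.4896e-03. Percent = (1.4896e-03/0.045) × 100

Percent ionization = 3.31%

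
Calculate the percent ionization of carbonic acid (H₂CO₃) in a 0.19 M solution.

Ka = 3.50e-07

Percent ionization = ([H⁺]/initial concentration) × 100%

Using Ka equilibrium: x² + Ka×x - Ka×C = 0. Solving: [H⁺] = 2.5770e-04. Percent = (2.5770e-04/0.19) × 100

Percent ionization = 0.136%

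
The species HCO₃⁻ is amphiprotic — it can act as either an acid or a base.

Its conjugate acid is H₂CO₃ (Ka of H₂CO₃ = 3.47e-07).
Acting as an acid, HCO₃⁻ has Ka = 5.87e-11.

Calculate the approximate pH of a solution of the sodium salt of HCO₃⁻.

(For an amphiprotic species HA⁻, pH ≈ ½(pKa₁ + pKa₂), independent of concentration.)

pKa₁ = -log(3.47e-07) = 6.46; pKa₂ = -log(5.87e-11) = 10.23. For an amphiprotic species, pH ≈ ½(pKa₁ + pKa₂) = ½(6.46 + 10.23) = 8.35.

pH = 8.35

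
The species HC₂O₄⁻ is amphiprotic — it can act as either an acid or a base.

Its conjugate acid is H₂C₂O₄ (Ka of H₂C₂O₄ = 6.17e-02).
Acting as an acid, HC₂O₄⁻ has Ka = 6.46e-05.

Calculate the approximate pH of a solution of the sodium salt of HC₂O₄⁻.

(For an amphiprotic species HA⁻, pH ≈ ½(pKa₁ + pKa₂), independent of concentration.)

pKa₁ = -log(6.17e-02) = 1.21; pKa₂ = -log(6.46e-05) = 4.19. For an amphiprotic species, pH ≈ ½(pKa₁ + pKa₂) = ½(1.21 + 4.19) = 2.70.

pH = 2.70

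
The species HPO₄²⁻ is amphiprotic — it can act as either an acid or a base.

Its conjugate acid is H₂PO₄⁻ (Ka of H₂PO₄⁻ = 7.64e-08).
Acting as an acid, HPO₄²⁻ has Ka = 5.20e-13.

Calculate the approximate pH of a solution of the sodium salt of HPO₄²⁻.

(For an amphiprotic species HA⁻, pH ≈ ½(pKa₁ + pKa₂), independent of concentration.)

pKa₁ = -log(7.64e-08) = 7.12; pKa₂ = -log(5.20e-13) = 12.28. For an amphiprotic species, pH ≈ ½(pKa₁ + pKa₂) = ½(7.12 + 12.28) = 9.70.

pH = 9.70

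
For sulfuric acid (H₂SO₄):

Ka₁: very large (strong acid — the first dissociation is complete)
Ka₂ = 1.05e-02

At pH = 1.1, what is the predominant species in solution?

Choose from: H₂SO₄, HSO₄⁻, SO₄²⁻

The first dissociation is complete, so H₂SO₄ itself is never the predominant species in water; pKa₂ = -log(1.05e-02) = 1.98. For a polyprotic acid the predominant species crosses at each pKa: below pKa_n the protonated form dominates, above it the deprotonated form does. At pH = 1.1, the predominant species is HSO₄⁻.

HSO₄⁻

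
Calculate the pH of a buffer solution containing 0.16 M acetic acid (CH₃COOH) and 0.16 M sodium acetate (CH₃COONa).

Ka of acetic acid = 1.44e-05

pKa = -log(1.44e-05) = 4.84. pH = pKa + log([A⁻]/[HA]) = 4.84 + log(0.16/0.16)

pH = 4.84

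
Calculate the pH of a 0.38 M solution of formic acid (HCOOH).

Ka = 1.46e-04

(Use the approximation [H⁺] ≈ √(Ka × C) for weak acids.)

[H⁺] = √(Ka × C) = √(1.46e-04 × 0.38) = 7.4485e-03. pH = -log(7.4485e-03)

pH = 2.13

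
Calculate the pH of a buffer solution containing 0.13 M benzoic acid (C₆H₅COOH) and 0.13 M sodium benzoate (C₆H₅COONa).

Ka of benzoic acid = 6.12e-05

pKa = -log(6.12e-05) = 4.21. pH = pKa + log([A⁻]/[HA]) = 4.21 + log(0.13/0.13)

pH = 4.21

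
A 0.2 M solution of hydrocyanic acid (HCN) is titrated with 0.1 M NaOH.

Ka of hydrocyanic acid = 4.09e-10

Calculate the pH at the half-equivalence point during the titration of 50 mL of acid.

At half-equivalence [HA] = [A⁻], so Henderson-Hasselbalch gives pH = pKa = -log(4.09e-10) = 9.39.

pH = pKa = 9.39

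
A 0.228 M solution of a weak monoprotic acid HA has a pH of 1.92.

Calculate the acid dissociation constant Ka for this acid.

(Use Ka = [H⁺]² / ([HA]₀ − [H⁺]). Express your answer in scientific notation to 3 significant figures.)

[H⁺] = 10^(−pH) = 10^(−1.92) = 1.202e-02 M. For HA ⇌ H⁺ + A⁻, Ka = [H⁺][A⁻]/[HA] = [H⁺]² / ([HA]₀ − [H⁺]) = (1.202e-02)² / (0.228 − 1.202e-02) = 6.69e-04.

K_a = 6.69e-04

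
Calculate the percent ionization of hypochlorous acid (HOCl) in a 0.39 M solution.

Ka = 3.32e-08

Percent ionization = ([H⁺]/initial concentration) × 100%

Using Ka equilibrium: x² + Ka×x - Ka×C = 0. Solving: [H⁺] = 1.1377e-04. Percent = (1.1377e-04/0.39) × 100

Percent ionization = 0.0292%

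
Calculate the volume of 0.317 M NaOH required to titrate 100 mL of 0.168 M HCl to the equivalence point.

At equivalence: moles acid = moles base. moles HCl = 0.168 × 100/1000 = 0.0168 mol. V_base = moles / 0.317 × 1000 = 53.0 mL.

V_{base} = 53.0 mL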